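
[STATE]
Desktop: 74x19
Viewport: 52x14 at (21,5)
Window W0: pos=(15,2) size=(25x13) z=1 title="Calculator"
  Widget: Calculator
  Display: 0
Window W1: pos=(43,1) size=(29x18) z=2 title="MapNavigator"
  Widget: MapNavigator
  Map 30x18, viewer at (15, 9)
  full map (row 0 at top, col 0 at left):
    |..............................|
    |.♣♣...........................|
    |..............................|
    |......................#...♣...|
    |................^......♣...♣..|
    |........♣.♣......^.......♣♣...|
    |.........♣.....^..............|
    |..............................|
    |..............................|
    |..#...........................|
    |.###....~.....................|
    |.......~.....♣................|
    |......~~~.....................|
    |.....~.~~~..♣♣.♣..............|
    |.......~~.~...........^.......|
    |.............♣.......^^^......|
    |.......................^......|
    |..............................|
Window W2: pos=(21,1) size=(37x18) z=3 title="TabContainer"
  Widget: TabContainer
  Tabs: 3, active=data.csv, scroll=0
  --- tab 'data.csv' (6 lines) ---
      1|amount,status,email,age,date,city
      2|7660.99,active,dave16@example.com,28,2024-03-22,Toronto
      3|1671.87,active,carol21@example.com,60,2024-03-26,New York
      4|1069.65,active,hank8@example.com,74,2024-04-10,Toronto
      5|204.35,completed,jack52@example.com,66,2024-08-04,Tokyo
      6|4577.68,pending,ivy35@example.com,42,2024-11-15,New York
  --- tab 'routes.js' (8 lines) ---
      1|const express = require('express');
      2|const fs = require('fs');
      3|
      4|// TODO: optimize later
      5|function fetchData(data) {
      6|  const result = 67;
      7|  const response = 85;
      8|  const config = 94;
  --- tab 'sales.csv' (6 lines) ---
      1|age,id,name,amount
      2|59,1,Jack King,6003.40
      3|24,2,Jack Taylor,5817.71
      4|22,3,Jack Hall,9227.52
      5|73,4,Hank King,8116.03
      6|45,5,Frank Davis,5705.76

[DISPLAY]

┃───────────────────────────────────┃......#...♣..┃ 
┃amount,status,email,age,date,city  ┃^......♣...♣.┃ 
┃7660.99,active,dave16@example.com,2┃.^.......♣♣..┃ 
┃1671.87,active,carol21@example.com,┃.............┃ 
┃1069.65,active,hank8@example.com,74┃.............┃ 
┃204.35,completed,jack52@example.com┃.............┃ 
┃4577.68,pending,ivy35@example.com,4┃.............┃ 
┃                                   ┃.............┃ 
┃                                   ┃.............┃ 
┃                                   ┃.............┃ 
┃                                   ┃.............┃ 
┃                                   ┃......^......┃ 
┃                                   ┃.....^^^.....┃ 
┗━━━━━━━━━━━━━━━━━━━━━━━━━━━━━━━━━━━┛━━━━━━━━━━━━━┛ 


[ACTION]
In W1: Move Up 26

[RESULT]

┃───────────────────────────────────┃             ┃ 
┃amount,status,email,age,date,city  ┃             ┃ 
┃7660.99,active,dave16@example.com,2┃             ┃ 
┃1671.87,active,carol21@example.com,┃             ┃ 
┃1069.65,active,hank8@example.com,74┃             ┃ 
┃204.35,completed,jack52@example.com┃             ┃ 
┃4577.68,pending,ivy35@example.com,4┃.............┃ 
┃                                   ┃.............┃ 
┃                                   ┃.............┃ 
┃                                   ┃......#...♣..┃ 
┃                                   ┃^......♣...♣.┃ 
┃                                   ┃.^.......♣♣..┃ 
┃                                   ┃.............┃ 
┗━━━━━━━━━━━━━━━━━━━━━━━━━━━━━━━━━━━┛━━━━━━━━━━━━━┛ 


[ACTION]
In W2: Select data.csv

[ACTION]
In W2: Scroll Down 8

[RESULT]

┃───────────────────────────────────┃             ┃ 
┃4577.68,pending,ivy35@example.com,4┃             ┃ 
┃                                   ┃             ┃ 
┃                                   ┃             ┃ 
┃                                   ┃             ┃ 
┃                                   ┃             ┃ 
┃                                   ┃.............┃ 
┃                                   ┃.............┃ 
┃                                   ┃.............┃ 
┃                                   ┃......#...♣..┃ 
┃                                   ┃^......♣...♣.┃ 
┃                                   ┃.^.......♣♣..┃ 
┃                                   ┃.............┃ 
┗━━━━━━━━━━━━━━━━━━━━━━━━━━━━━━━━━━━┛━━━━━━━━━━━━━┛ 


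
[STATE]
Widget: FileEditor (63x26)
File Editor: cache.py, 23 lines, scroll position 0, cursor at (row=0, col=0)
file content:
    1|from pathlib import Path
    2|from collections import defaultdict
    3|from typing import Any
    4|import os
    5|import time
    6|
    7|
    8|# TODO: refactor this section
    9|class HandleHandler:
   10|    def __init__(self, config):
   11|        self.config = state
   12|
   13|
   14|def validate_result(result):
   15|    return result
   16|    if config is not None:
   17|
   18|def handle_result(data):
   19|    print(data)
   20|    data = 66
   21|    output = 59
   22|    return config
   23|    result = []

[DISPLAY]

█rom pathlib import Path                                      ▲
from collections import defaultdict                           █
from typing import Any                                        ░
import os                                                     ░
import time                                                   ░
                                                              ░
                                                              ░
# TODO: refactor this section                                 ░
class HandleHandler:                                          ░
    def __init__(self, config):                               ░
        self.config = state                                   ░
                                                              ░
                                                              ░
def validate_result(result):                                  ░
    return result                                             ░
    if config is not None:                                    ░
                                                              ░
def handle_result(data):                                      ░
    print(data)                                               ░
    data = 66                                                 ░
    output = 59                                               ░
    return config                                             ░
    result = []                                               ░
                                                              ░
                                                              ░
                                                              ▼


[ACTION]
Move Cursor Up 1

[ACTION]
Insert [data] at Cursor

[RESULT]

data█rom pathlib import Path                                  ▲
from collections import defaultdict                           █
from typing import Any                                        ░
import os                                                     ░
import time                                                   ░
                                                              ░
                                                              ░
# TODO: refactor this section                                 ░
class HandleHandler:                                          ░
    def __init__(self, config):                               ░
        self.config = state                                   ░
                                                              ░
                                                              ░
def validate_result(result):                                  ░
    return result                                             ░
    if config is not None:                                    ░
                                                              ░
def handle_result(data):                                      ░
    print(data)                                               ░
    data = 66                                                 ░
    output = 59                                               ░
    return config                                             ░
    result = []                                               ░
                                                              ░
                                                              ░
                                                              ▼


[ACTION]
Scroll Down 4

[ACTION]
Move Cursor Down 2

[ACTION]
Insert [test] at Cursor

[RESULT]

datafrom pathlib import Path                                  ▲
from collections import defaultdict                           █
fromtest█typing import Any                                    ░
import os                                                     ░
import time                                                   ░
                                                              ░
                                                              ░
# TODO: refactor this section                                 ░
class HandleHandler:                                          ░
    def __init__(self, config):                               ░
        self.config = state                                   ░
                                                              ░
                                                              ░
def validate_result(result):                                  ░
    return result                                             ░
    if config is not None:                                    ░
                                                              ░
def handle_result(data):                                      ░
    print(data)                                               ░
    data = 66                                                 ░
    output = 59                                               ░
    return config                                             ░
    result = []                                               ░
                                                              ░
                                                              ░
                                                              ▼


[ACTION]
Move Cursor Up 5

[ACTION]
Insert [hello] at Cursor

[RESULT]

datafromhello█pathlib import Path                             ▲
from collections import defaultdict                           █
fromtest typing import Any                                    ░
import os                                                     ░
import time                                                   ░
                                                              ░
                                                              ░
# TODO: refactor this section                                 ░
class HandleHandler:                                          ░
    def __init__(self, config):                               ░
        self.config = state                                   ░
                                                              ░
                                                              ░
def validate_result(result):                                  ░
    return result                                             ░
    if config is not None:                                    ░
                                                              ░
def handle_result(data):                                      ░
    print(data)                                               ░
    data = 66                                                 ░
    output = 59                                               ░
    return config                                             ░
    result = []                                               ░
                                                              ░
                                                              ░
                                                              ▼


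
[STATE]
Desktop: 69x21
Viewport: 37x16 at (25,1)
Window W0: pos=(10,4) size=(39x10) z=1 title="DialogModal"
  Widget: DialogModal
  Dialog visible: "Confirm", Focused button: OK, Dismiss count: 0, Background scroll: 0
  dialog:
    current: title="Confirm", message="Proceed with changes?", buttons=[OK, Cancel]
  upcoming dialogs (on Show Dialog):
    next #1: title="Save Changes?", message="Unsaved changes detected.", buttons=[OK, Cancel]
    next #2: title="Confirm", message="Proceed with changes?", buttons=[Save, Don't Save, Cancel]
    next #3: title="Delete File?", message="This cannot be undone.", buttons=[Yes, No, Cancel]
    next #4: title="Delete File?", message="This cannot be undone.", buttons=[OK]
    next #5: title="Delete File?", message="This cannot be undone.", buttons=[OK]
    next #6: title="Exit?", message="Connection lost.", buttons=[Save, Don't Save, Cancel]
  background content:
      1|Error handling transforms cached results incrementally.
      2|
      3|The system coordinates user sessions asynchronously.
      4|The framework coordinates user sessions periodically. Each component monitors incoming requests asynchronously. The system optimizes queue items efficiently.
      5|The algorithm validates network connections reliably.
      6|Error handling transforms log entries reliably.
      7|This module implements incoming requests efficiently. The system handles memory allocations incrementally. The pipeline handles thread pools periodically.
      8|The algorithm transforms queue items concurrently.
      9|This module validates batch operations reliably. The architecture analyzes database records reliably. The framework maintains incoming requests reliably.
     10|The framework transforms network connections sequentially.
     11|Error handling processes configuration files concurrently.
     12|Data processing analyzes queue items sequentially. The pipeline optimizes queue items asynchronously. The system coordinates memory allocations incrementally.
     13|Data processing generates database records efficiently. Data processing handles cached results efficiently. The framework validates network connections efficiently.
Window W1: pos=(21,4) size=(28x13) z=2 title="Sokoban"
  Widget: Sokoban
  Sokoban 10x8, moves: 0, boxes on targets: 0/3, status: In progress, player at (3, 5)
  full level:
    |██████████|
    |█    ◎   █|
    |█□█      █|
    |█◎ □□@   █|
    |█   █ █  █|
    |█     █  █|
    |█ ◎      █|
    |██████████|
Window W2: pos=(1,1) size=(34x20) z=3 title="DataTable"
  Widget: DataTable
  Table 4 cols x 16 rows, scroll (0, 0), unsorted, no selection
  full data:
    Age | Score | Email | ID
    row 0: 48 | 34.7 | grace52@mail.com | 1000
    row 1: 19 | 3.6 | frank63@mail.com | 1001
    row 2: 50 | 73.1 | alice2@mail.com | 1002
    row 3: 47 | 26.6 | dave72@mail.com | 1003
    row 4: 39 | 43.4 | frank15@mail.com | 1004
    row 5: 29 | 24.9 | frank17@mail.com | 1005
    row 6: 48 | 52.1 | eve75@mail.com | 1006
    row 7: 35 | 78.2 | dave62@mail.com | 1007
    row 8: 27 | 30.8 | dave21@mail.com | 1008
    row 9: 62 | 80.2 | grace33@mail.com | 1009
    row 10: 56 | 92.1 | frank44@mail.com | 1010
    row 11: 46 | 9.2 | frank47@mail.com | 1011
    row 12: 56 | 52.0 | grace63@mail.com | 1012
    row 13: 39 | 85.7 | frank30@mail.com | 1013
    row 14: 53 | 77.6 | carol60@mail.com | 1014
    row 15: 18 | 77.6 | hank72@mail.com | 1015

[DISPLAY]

━━━━━━━━━┓                           
         ┃                           
─────────┨                           
   │ID   ┃━━━━━━━━━━━━━┓             
───┼──── ┃             ┃             
com│1000 ┃─────────────┨             
com│1001 ┃             ┃             
om │1002 ┃             ┃             
om │1003 ┃             ┃             
com│1004 ┃             ┃             
com│1005 ┃             ┃             
m  │1006 ┃             ┃             
om │1007 ┃             ┃             
om │1008 ┃             ┃             
com│1009 ┃             ┃             
com│1010 ┃━━━━━━━━━━━━━┛             


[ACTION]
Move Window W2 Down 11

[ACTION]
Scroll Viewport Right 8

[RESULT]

━━┓                                  
  ┃                                  
──┨                                  
  ┃━━━━━━━━━━━━━┓                    
─ ┃             ┃                    
0 ┃─────────────┨                    
1 ┃             ┃                    
2 ┃             ┃                    
3 ┃             ┃                    
4 ┃             ┃                    
5 ┃             ┃                    
6 ┃             ┃                    
7 ┃             ┃                    
8 ┃             ┃                    
9 ┃             ┃                    
0 ┃━━━━━━━━━━━━━┛                    


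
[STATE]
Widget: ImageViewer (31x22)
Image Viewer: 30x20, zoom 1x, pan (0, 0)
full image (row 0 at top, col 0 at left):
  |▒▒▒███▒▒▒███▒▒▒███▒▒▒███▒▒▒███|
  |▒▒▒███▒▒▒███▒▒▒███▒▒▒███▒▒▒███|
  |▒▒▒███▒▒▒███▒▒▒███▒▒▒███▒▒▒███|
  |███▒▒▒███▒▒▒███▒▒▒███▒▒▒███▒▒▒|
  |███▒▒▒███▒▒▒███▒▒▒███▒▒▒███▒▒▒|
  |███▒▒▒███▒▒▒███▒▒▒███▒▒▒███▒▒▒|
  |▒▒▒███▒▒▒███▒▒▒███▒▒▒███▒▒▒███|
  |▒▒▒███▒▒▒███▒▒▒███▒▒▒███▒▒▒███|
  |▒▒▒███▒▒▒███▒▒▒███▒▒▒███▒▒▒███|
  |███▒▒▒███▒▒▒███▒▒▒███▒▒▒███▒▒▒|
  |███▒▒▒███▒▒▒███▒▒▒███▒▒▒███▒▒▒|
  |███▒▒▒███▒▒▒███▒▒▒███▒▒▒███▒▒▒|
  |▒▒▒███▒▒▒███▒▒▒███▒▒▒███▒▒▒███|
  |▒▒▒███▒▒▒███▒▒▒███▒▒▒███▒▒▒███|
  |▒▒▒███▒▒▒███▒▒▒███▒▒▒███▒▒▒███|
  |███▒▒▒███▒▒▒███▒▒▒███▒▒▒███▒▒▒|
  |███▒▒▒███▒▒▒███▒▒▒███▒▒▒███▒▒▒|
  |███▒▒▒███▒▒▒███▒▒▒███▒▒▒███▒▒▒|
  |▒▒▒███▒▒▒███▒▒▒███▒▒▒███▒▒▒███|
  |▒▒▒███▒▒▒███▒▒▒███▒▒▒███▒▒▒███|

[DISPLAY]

▒▒▒███▒▒▒███▒▒▒███▒▒▒███▒▒▒███ 
▒▒▒███▒▒▒███▒▒▒███▒▒▒███▒▒▒███ 
▒▒▒███▒▒▒███▒▒▒███▒▒▒███▒▒▒███ 
███▒▒▒███▒▒▒███▒▒▒███▒▒▒███▒▒▒ 
███▒▒▒███▒▒▒███▒▒▒███▒▒▒███▒▒▒ 
███▒▒▒███▒▒▒███▒▒▒███▒▒▒███▒▒▒ 
▒▒▒███▒▒▒███▒▒▒███▒▒▒███▒▒▒███ 
▒▒▒███▒▒▒███▒▒▒███▒▒▒███▒▒▒███ 
▒▒▒███▒▒▒███▒▒▒███▒▒▒███▒▒▒███ 
███▒▒▒███▒▒▒███▒▒▒███▒▒▒███▒▒▒ 
███▒▒▒███▒▒▒███▒▒▒███▒▒▒███▒▒▒ 
███▒▒▒███▒▒▒███▒▒▒███▒▒▒███▒▒▒ 
▒▒▒███▒▒▒███▒▒▒███▒▒▒███▒▒▒███ 
▒▒▒███▒▒▒███▒▒▒███▒▒▒███▒▒▒███ 
▒▒▒███▒▒▒███▒▒▒███▒▒▒███▒▒▒███ 
███▒▒▒███▒▒▒███▒▒▒███▒▒▒███▒▒▒ 
███▒▒▒███▒▒▒███▒▒▒███▒▒▒███▒▒▒ 
███▒▒▒███▒▒▒███▒▒▒███▒▒▒███▒▒▒ 
▒▒▒███▒▒▒███▒▒▒███▒▒▒███▒▒▒███ 
▒▒▒███▒▒▒███▒▒▒███▒▒▒███▒▒▒███ 
                               
                               


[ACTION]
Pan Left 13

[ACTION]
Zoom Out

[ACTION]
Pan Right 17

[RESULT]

█▒▒▒███▒▒▒███                  
█▒▒▒███▒▒▒███                  
█▒▒▒███▒▒▒███                  
▒███▒▒▒███▒▒▒                  
▒███▒▒▒███▒▒▒                  
▒███▒▒▒███▒▒▒                  
█▒▒▒███▒▒▒███                  
█▒▒▒███▒▒▒███                  
█▒▒▒███▒▒▒███                  
▒███▒▒▒███▒▒▒                  
▒███▒▒▒███▒▒▒                  
▒███▒▒▒███▒▒▒                  
█▒▒▒███▒▒▒███                  
█▒▒▒███▒▒▒███                  
█▒▒▒███▒▒▒███                  
▒███▒▒▒███▒▒▒                  
▒███▒▒▒███▒▒▒                  
▒███▒▒▒███▒▒▒                  
█▒▒▒███▒▒▒███                  
█▒▒▒███▒▒▒███                  
                               
                               


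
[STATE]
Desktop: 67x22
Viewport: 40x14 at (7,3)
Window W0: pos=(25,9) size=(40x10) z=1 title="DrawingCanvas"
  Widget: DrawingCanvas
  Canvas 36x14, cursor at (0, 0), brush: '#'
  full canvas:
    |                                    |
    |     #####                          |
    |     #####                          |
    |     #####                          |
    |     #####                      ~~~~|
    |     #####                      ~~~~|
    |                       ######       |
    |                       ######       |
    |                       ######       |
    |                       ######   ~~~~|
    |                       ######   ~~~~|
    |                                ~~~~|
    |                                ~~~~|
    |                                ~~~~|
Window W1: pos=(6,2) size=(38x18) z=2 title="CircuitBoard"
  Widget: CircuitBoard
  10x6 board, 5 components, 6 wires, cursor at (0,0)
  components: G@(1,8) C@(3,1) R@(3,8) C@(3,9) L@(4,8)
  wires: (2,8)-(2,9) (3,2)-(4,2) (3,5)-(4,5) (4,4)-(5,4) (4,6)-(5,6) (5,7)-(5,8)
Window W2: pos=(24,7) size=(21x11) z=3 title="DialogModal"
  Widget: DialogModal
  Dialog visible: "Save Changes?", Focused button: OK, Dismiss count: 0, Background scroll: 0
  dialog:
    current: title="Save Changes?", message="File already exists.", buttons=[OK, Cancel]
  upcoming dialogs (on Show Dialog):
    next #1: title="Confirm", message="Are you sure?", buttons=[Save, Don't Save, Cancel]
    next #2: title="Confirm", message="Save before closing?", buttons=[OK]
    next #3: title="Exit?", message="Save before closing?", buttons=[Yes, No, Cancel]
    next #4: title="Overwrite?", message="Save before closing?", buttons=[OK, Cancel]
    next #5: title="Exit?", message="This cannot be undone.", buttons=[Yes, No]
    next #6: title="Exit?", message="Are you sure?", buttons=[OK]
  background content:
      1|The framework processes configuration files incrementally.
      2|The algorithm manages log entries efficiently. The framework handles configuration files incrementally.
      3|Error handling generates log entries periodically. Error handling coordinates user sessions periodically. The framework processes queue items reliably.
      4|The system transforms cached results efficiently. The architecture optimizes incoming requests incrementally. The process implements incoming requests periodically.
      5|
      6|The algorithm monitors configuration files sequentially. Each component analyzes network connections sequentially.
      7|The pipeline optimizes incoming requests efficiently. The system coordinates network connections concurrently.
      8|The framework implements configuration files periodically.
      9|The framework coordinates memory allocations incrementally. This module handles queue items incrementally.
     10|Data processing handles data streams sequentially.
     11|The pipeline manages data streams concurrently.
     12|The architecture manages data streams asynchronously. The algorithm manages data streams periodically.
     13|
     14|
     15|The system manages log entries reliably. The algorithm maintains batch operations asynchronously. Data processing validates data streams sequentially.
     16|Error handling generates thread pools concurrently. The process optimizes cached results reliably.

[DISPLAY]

 CircuitBoard                       ┃   
────────────────────────────────────┨   
   0 1 2 3 4 5 6 7 8 9              ┃   
0  [.]                              ┃   
                 ┏━━━━━━━━━━━━━━━━━━━┓  
1                ┃ DialogModal       ┃  
                 ┠───────────────────┨━━
2                ┃The framework proce┃  
                 ┃Th┌─────────────┐ag┃──
3       C   ·    ┃Er│Save Changes?│ne┃  
            │    ┃Th│File already │or┃  
4           ·    ┃  │[OK]  Cancel │  ┃  
                 ┃Th└─────────────┘it┃  
5                ┃The pipeline optimi┃  


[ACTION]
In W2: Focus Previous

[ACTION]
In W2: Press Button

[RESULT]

 CircuitBoard                       ┃   
────────────────────────────────────┨   
   0 1 2 3 4 5 6 7 8 9              ┃   
0  [.]                              ┃   
                 ┏━━━━━━━━━━━━━━━━━━━┓  
1                ┃ DialogModal       ┃  
                 ┠───────────────────┨━━
2                ┃The framework proce┃  
                 ┃The algorithm manag┃──
3       C   ·    ┃Error handling gene┃  
            │    ┃The system transfor┃  
4           ·    ┃                   ┃  
                 ┃The algorithm monit┃  
5                ┃The pipeline optimi┃  


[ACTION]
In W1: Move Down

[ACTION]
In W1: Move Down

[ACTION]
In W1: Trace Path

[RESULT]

 CircuitBoard                       ┃   
────────────────────────────────────┨   
   0 1 2 3 4 5 6 7 8 9              ┃   
0                                   ┃   
                 ┏━━━━━━━━━━━━━━━━━━━┓  
1                ┃ DialogModal       ┃  
                 ┠───────────────────┨━━
2  [.]           ┃The framework proce┃  
                 ┃The algorithm manag┃──
3       C   ·    ┃Error handling gene┃  
            │    ┃The system transfor┃  
4           ·    ┃                   ┃  
                 ┃The algorithm monit┃  
5                ┃The pipeline optimi┃  


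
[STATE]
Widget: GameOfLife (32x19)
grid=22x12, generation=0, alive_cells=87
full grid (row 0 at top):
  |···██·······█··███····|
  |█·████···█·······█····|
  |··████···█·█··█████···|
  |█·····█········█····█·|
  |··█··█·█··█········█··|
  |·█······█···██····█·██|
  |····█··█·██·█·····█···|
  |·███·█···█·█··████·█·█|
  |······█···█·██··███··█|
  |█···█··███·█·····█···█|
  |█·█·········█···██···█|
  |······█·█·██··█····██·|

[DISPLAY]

Gen: 0                          
···██·······█··███····          
█·████···█·······█····          
··████···█·█··█████···          
█·····█········█····█·          
··█··█·█··█········█··          
·█······█···██····█·██          
····█··█·██·█·····█···          
·███·█···█·█··████·█·█          
······█···█·██··███··█          
█···█··███·█·····█···█          
█·█·········█···██···█          
······█·█·██··█····██·          
                                
                                
                                
                                
                                
                                


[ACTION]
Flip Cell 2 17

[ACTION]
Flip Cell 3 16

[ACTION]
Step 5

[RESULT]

Gen: 5                          
······················          
···█······█··██████···          
····█···████·█·████···          
··█·····██·█·█·██·····          
·······█···█·█·██···██          
··████····██·█·██·····          
··█████······█····█··█          
·█···········██·█···█·          
█·██·█··█···█·█·······          
█·█·█████···█·······█·          
·███████········████··          
················███···          
                                
                                
                                
                                
                                
                                


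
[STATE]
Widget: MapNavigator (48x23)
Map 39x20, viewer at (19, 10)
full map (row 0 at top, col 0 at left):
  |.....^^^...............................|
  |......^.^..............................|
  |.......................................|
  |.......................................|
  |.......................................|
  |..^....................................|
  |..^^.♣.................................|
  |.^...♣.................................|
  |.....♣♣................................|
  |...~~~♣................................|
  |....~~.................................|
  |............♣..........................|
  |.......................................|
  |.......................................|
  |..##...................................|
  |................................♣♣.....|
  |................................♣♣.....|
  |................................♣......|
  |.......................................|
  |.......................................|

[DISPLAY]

                                                
     .....^^^...............................    
     ......^.^..............................    
     .......................................    
     .......................................    
     .......................................    
     ..^....................................    
     ..^^.♣.................................    
     .^...♣.................................    
     .....♣♣................................    
     ...~~~♣................................    
     ....~~.............@...................    
     ............♣..........................    
     .......................................    
     .......................................    
     ..##...................................    
     ................................♣♣.....    
     ................................♣♣.....    
     ................................♣......    
     .......................................    
     .......................................    
                                                
                                                


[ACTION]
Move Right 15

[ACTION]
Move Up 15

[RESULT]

                                                
                                                
                                                
                                                
                                                
                                                
                                                
                                                
                                                
                                                
                                                
........................@....                   
.............................                   
.............................                   
.............................                   
.............................                   
.............................                   
.............................                   
.............................                   
.............................                   
.............................                   
.............................                   
..♣..........................                   


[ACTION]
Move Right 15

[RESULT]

                                                
                                                
                                                
                                                
                                                
                                                
                                                
                                                
                                                
                                                
                                                
........................@                       
.........................                       
.........................                       
.........................                       
.........................                       
.........................                       
.........................                       
.........................                       
.........................                       
.........................                       
.........................                       
.........................                       


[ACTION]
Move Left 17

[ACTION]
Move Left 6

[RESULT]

                                                
                                                
                                                
                                                
                                                
                                                
                                                
                                                
                                                
                                                
                                                
         .....^^^.......@.......................
         ......^.^..............................
         .......................................
         .......................................
         .......................................
         ..^....................................
         ..^^.♣.................................
         .^...♣.................................
         .....♣♣................................
         ...~~~♣................................
         ....~~.................................
         ............♣..........................


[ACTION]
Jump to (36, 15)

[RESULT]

...........................                     
...........................                     
...........................                     
...........................                     
...........................                     
...........................                     
...........................                     
♣..........................                     
...........................                     
...........................                     
...........................                     
....................♣♣..@..                     
....................♣♣.....                     
....................♣......                     
...........................                     
...........................                     
                                                
                                                
                                                
                                                
                                                
                                                
                                                


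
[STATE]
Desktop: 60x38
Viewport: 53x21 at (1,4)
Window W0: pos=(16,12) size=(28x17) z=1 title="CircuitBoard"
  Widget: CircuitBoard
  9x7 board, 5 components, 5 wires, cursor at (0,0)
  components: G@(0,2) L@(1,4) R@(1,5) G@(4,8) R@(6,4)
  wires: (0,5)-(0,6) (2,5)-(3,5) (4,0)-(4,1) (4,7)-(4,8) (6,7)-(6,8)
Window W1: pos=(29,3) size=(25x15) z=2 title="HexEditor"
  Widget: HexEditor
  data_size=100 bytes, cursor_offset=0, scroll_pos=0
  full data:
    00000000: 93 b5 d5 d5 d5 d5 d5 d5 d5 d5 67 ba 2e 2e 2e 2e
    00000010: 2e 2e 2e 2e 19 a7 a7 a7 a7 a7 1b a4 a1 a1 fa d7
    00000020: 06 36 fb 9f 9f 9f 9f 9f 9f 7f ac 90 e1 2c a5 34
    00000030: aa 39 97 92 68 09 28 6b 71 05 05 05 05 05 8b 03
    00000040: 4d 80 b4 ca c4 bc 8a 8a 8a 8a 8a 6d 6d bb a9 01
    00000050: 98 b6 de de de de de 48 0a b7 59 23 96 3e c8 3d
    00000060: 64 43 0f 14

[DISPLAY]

                            ┃ HexEditor             ┃
                            ┠───────────────────────┨
                            ┃00000000  93 b5 d5 d5 d┃
                            ┃00000010  2e 2e 2e 2e 1┃
                            ┃00000020  06 36 fb 9f 9┃
                            ┃00000030  aa 39 97 92 6┃
                            ┃00000040  4d 80 b4 ca c┃
                            ┃00000050  98 b6 de de d┃
               ┏━━━━━━━━━━━━┃00000060  64 43 0f 14  ┃
               ┃ CircuitBoar┃                       ┃
               ┠────────────┃                       ┃
               ┃   0 1 2 3 4┃                       ┃
               ┃0  [.]      ┃                       ┃
               ┃            ┗━━━━━━━━━━━━━━━━━━━━━━━┛
               ┃1                   L   R ┃          
               ┃                          ┃          
               ┃2                       · ┃          
               ┃                        │ ┃          
               ┃3                       · ┃          
               ┃                          ┃          
               ┃4   · ─ ·                 ┃          


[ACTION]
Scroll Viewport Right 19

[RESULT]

                      ┃ HexEditor             ┃      
                      ┠───────────────────────┨      
                      ┃00000000  93 b5 d5 d5 d┃      
                      ┃00000010  2e 2e 2e 2e 1┃      
                      ┃00000020  06 36 fb 9f 9┃      
                      ┃00000030  aa 39 97 92 6┃      
                      ┃00000040  4d 80 b4 ca c┃      
                      ┃00000050  98 b6 de de d┃      
         ┏━━━━━━━━━━━━┃00000060  64 43 0f 14  ┃      
         ┃ CircuitBoar┃                       ┃      
         ┠────────────┃                       ┃      
         ┃   0 1 2 3 4┃                       ┃      
         ┃0  [.]      ┃                       ┃      
         ┃            ┗━━━━━━━━━━━━━━━━━━━━━━━┛      
         ┃1                   L   R ┃                
         ┃                          ┃                
         ┃2                       · ┃                
         ┃                        │ ┃                
         ┃3                       · ┃                
         ┃                          ┃                
         ┃4   · ─ ·                 ┃                


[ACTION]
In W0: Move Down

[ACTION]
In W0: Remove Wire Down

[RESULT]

                      ┃ HexEditor             ┃      
                      ┠───────────────────────┨      
                      ┃00000000  93 b5 d5 d5 d┃      
                      ┃00000010  2e 2e 2e 2e 1┃      
                      ┃00000020  06 36 fb 9f 9┃      
                      ┃00000030  aa 39 97 92 6┃      
                      ┃00000040  4d 80 b4 ca c┃      
                      ┃00000050  98 b6 de de d┃      
         ┏━━━━━━━━━━━━┃00000060  64 43 0f 14  ┃      
         ┃ CircuitBoar┃                       ┃      
         ┠────────────┃                       ┃      
         ┃   0 1 2 3 4┃                       ┃      
         ┃0           ┃                       ┃      
         ┃            ┗━━━━━━━━━━━━━━━━━━━━━━━┛      
         ┃1  [.]              L   R ┃                
         ┃                          ┃                
         ┃2                       · ┃                
         ┃                        │ ┃                
         ┃3                       · ┃                
         ┃                          ┃                
         ┃4   · ─ ·                 ┃                
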